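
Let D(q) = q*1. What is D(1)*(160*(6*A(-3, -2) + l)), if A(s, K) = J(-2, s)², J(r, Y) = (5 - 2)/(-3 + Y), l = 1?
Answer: 400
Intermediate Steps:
J(r, Y) = 3/(-3 + Y)
D(q) = q
A(s, K) = 9/(-3 + s)² (A(s, K) = (3/(-3 + s))² = 9/(-3 + s)²)
D(1)*(160*(6*A(-3, -2) + l)) = 1*(160*(6*(9/(-3 - 3)²) + 1)) = 1*(160*(6*(9/(-6)²) + 1)) = 1*(160*(6*(9*(1/36)) + 1)) = 1*(160*(6*(¼) + 1)) = 1*(160*(3/2 + 1)) = 1*(160*(5/2)) = 1*400 = 400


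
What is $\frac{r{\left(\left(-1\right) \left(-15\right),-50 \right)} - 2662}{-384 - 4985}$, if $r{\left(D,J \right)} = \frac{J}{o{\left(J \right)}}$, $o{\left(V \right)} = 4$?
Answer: $\frac{5349}{10738} \approx 0.49814$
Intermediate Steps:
$r{\left(D,J \right)} = \frac{J}{4}$
$\frac{r{\left(\left(-1\right) \left(-15\right),-50 \right)} - 2662}{-384 - 4985} = \frac{\frac{1}{4} \left(-50\right) - 2662}{-384 - 4985} = \frac{- \frac{25}{2} - 2662}{-5369} = \left(- \frac{5349}{2}\right) \left(- \frac{1}{5369}\right) = \frac{5349}{10738}$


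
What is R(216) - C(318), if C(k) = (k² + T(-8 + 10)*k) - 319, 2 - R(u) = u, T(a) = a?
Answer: -101655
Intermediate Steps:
R(u) = 2 - u
C(k) = -319 + k² + 2*k (C(k) = (k² + (-8 + 10)*k) - 319 = (k² + 2*k) - 319 = -319 + k² + 2*k)
R(216) - C(318) = (2 - 1*216) - (-319 + 318² + 2*318) = (2 - 216) - (-319 + 101124 + 636) = -214 - 1*101441 = -214 - 101441 = -101655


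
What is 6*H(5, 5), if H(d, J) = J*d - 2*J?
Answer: 90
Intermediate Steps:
H(d, J) = -2*J + J*d
6*H(5, 5) = 6*(5*(-2 + 5)) = 6*(5*3) = 6*15 = 90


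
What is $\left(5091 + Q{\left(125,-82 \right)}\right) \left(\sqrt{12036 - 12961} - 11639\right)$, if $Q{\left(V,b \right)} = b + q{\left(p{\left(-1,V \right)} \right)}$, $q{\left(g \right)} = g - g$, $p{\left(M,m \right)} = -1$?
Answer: $-58299751 + 25045 i \sqrt{37} \approx -5.83 \cdot 10^{7} + 1.5234 \cdot 10^{5} i$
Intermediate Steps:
$q{\left(g \right)} = 0$
$Q{\left(V,b \right)} = b$ ($Q{\left(V,b \right)} = b + 0 = b$)
$\left(5091 + Q{\left(125,-82 \right)}\right) \left(\sqrt{12036 - 12961} - 11639\right) = \left(5091 - 82\right) \left(\sqrt{12036 - 12961} - 11639\right) = 5009 \left(\sqrt{-925} - 11639\right) = 5009 \left(5 i \sqrt{37} - 11639\right) = 5009 \left(-11639 + 5 i \sqrt{37}\right) = -58299751 + 25045 i \sqrt{37}$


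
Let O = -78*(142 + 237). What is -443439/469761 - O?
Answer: 4628877081/156587 ≈ 29561.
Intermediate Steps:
O = -29562 (O = -78*379 = -29562)
-443439/469761 - O = -443439/469761 - 1*(-29562) = -443439*1/469761 + 29562 = -147813/156587 + 29562 = 4628877081/156587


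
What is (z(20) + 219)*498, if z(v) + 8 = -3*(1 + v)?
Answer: 73704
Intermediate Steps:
z(v) = -11 - 3*v (z(v) = -8 - 3*(1 + v) = -8 + (-3 - 3*v) = -11 - 3*v)
(z(20) + 219)*498 = ((-11 - 3*20) + 219)*498 = ((-11 - 60) + 219)*498 = (-71 + 219)*498 = 148*498 = 73704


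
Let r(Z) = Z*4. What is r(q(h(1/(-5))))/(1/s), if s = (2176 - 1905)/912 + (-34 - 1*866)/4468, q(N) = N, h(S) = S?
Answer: -97507/1273380 ≈ -0.076573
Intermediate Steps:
r(Z) = 4*Z
s = 97507/1018704 (s = 271*(1/912) + (-34 - 866)*(1/4468) = 271/912 - 900*1/4468 = 271/912 - 225/1117 = 97507/1018704 ≈ 0.095717)
r(q(h(1/(-5))))/(1/s) = (4/(-5))/(1/(97507/1018704)) = (4*(-1/5))/(1018704/97507) = -4/5*97507/1018704 = -97507/1273380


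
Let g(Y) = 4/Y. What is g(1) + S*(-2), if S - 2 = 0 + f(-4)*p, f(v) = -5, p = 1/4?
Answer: 5/2 ≈ 2.5000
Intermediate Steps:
p = 1/4 ≈ 0.25000
S = 3/4 (S = 2 + (0 - 5*1/4) = 2 + (0 - 5/4) = 2 - 5/4 = 3/4 ≈ 0.75000)
g(1) + S*(-2) = 4/1 + (3/4)*(-2) = 4*1 - 3/2 = 4 - 3/2 = 5/2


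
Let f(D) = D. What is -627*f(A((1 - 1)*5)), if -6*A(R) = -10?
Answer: -1045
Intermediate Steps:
A(R) = 5/3 (A(R) = -⅙*(-10) = 5/3)
-627*f(A((1 - 1)*5)) = -627*5/3 = -1045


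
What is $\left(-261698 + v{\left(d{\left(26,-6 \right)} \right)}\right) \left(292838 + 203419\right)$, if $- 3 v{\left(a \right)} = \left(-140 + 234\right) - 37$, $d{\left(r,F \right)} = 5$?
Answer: $-129878893269$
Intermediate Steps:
$v{\left(a \right)} = -19$ ($v{\left(a \right)} = - \frac{\left(-140 + 234\right) - 37}{3} = - \frac{94 - 37}{3} = \left(- \frac{1}{3}\right) 57 = -19$)
$\left(-261698 + v{\left(d{\left(26,-6 \right)} \right)}\right) \left(292838 + 203419\right) = \left(-261698 - 19\right) \left(292838 + 203419\right) = \left(-261717\right) 496257 = -129878893269$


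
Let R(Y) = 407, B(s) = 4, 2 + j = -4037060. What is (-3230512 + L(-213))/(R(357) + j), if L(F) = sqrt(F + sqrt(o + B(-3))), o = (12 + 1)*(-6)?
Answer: 3230512/4036655 - sqrt(-213 + I*sqrt(74))/4036655 ≈ 0.80029 - 3.6162e-6*I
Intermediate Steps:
j = -4037062 (j = -2 - 4037060 = -4037062)
o = -78 (o = 13*(-6) = -78)
L(F) = sqrt(F + I*sqrt(74)) (L(F) = sqrt(F + sqrt(-78 + 4)) = sqrt(F + sqrt(-74)) = sqrt(F + I*sqrt(74)))
(-3230512 + L(-213))/(R(357) + j) = (-3230512 + sqrt(-213 + I*sqrt(74)))/(407 - 4037062) = (-3230512 + sqrt(-213 + I*sqrt(74)))/(-4036655) = (-3230512 + sqrt(-213 + I*sqrt(74)))*(-1/4036655) = 3230512/4036655 - sqrt(-213 + I*sqrt(74))/4036655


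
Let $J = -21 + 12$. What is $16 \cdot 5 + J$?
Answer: $71$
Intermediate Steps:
$J = -9$
$16 \cdot 5 + J = 16 \cdot 5 - 9 = 80 - 9 = 71$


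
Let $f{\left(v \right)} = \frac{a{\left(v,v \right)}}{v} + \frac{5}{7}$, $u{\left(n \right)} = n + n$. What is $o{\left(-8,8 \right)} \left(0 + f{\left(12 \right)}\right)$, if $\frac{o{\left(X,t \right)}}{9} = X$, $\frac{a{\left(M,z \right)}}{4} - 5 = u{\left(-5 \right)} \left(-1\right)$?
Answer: $- \frac{2880}{7} \approx -411.43$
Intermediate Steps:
$u{\left(n \right)} = 2 n$
$a{\left(M,z \right)} = 60$ ($a{\left(M,z \right)} = 20 + 4 \cdot 2 \left(-5\right) \left(-1\right) = 20 + 4 \left(\left(-10\right) \left(-1\right)\right) = 20 + 4 \cdot 10 = 20 + 40 = 60$)
$o{\left(X,t \right)} = 9 X$
$f{\left(v \right)} = \frac{5}{7} + \frac{60}{v}$ ($f{\left(v \right)} = \frac{60}{v} + \frac{5}{7} = \frac{5}{7} + \frac{60}{v}$)
$o{\left(-8,8 \right)} \left(0 + f{\left(12 \right)}\right) = 9 \left(-8\right) \left(0 + \left(\frac{5}{7} + \frac{60}{12}\right)\right) = - 72 \left(0 + \left(\frac{5}{7} + 60 \cdot \frac{1}{12}\right)\right) = - 72 \left(0 + \left(\frac{5}{7} + 5\right)\right) = - 72 \left(0 + \frac{40}{7}\right) = \left(-72\right) \frac{40}{7} = - \frac{2880}{7}$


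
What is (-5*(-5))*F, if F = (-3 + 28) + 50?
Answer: 1875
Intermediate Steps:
F = 75 (F = 25 + 50 = 75)
(-5*(-5))*F = -5*(-5)*75 = 25*75 = 1875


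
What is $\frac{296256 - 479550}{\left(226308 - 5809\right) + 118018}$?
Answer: $- \frac{20366}{37613} \approx -0.54146$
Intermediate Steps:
$\frac{296256 - 479550}{\left(226308 - 5809\right) + 118018} = - \frac{183294}{220499 + 118018} = - \frac{183294}{338517} = \left(-183294\right) \frac{1}{338517} = - \frac{20366}{37613}$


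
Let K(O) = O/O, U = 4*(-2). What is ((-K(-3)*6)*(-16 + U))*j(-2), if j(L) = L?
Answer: -288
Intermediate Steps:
U = -8
K(O) = 1
((-K(-3)*6)*(-16 + U))*j(-2) = ((-1*1*6)*(-16 - 8))*(-2) = (-1*6*(-24))*(-2) = -6*(-24)*(-2) = 144*(-2) = -288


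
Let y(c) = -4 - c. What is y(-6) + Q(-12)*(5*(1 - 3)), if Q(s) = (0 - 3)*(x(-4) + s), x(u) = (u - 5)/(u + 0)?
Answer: -581/2 ≈ -290.50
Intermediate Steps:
x(u) = (-5 + u)/u
Q(s) = -27/4 - 3*s (Q(s) = (0 - 3)*((-5 - 4)/(-4) + s) = -3*(-¼*(-9) + s) = -3*(9/4 + s) = -27/4 - 3*s)
y(-6) + Q(-12)*(5*(1 - 3)) = (-4 - 1*(-6)) + (-27/4 - 3*(-12))*(5*(1 - 3)) = (-4 + 6) + (-27/4 + 36)*(5*(-2)) = 2 + (117/4)*(-10) = 2 - 585/2 = -581/2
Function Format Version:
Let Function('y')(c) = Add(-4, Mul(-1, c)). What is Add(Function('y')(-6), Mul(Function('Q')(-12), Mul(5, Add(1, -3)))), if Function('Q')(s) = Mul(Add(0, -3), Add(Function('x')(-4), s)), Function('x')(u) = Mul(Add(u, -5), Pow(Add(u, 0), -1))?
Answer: Rational(-581, 2) ≈ -290.50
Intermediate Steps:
Function('x')(u) = Mul(Pow(u, -1), Add(-5, u)) (Function('x')(u) = Mul(Add(-5, u), Pow(u, -1)) = Mul(Pow(u, -1), Add(-5, u)))
Function('Q')(s) = Add(Rational(-27, 4), Mul(-3, s)) (Function('Q')(s) = Mul(Add(0, -3), Add(Mul(Pow(-4, -1), Add(-5, -4)), s)) = Mul(-3, Add(Mul(Rational(-1, 4), -9), s)) = Mul(-3, Add(Rational(9, 4), s)) = Add(Rational(-27, 4), Mul(-3, s)))
Add(Function('y')(-6), Mul(Function('Q')(-12), Mul(5, Add(1, -3)))) = Add(Add(-4, Mul(-1, -6)), Mul(Add(Rational(-27, 4), Mul(-3, -12)), Mul(5, Add(1, -3)))) = Add(Add(-4, 6), Mul(Add(Rational(-27, 4), 36), Mul(5, -2))) = Add(2, Mul(Rational(117, 4), -10)) = Add(2, Rational(-585, 2)) = Rational(-581, 2)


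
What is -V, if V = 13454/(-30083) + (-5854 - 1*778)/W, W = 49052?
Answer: 214864016/368907829 ≈ 0.58243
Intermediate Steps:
V = -214864016/368907829 (V = 13454/(-30083) + (-5854 - 1*778)/49052 = 13454*(-1/30083) + (-5854 - 778)*(1/49052) = -13454/30083 - 6632*1/49052 = -13454/30083 - 1658/12263 = -214864016/368907829 ≈ -0.58243)
-V = -1*(-214864016/368907829) = 214864016/368907829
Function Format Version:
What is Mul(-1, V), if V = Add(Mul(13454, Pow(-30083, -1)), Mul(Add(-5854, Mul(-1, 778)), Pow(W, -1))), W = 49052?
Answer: Rational(214864016, 368907829) ≈ 0.58243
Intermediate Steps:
V = Rational(-214864016, 368907829) (V = Add(Mul(13454, Pow(-30083, -1)), Mul(Add(-5854, Mul(-1, 778)), Pow(49052, -1))) = Add(Mul(13454, Rational(-1, 30083)), Mul(Add(-5854, -778), Rational(1, 49052))) = Add(Rational(-13454, 30083), Mul(-6632, Rational(1, 49052))) = Add(Rational(-13454, 30083), Rational(-1658, 12263)) = Rational(-214864016, 368907829) ≈ -0.58243)
Mul(-1, V) = Mul(-1, Rational(-214864016, 368907829)) = Rational(214864016, 368907829)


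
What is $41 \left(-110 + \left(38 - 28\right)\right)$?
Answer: $-4100$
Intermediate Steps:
$41 \left(-110 + \left(38 - 28\right)\right) = 41 \left(-110 + 10\right) = 41 \left(-100\right) = -4100$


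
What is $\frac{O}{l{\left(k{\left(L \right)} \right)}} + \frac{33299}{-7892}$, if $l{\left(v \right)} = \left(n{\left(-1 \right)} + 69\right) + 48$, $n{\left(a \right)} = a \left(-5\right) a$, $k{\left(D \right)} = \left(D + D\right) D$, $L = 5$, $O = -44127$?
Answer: $- \frac{87994943}{220976} \approx -398.21$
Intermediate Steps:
$k{\left(D \right)} = 2 D^{2}$ ($k{\left(D \right)} = 2 D D = 2 D^{2}$)
$n{\left(a \right)} = - 5 a^{2}$ ($n{\left(a \right)} = - 5 a a = - 5 a^{2}$)
$l{\left(v \right)} = 112$ ($l{\left(v \right)} = \left(- 5 \left(-1\right)^{2} + 69\right) + 48 = \left(\left(-5\right) 1 + 69\right) + 48 = \left(-5 + 69\right) + 48 = 64 + 48 = 112$)
$\frac{O}{l{\left(k{\left(L \right)} \right)}} + \frac{33299}{-7892} = - \frac{44127}{112} + \frac{33299}{-7892} = \left(-44127\right) \frac{1}{112} + 33299 \left(- \frac{1}{7892}\right) = - \frac{44127}{112} - \frac{33299}{7892} = - \frac{87994943}{220976}$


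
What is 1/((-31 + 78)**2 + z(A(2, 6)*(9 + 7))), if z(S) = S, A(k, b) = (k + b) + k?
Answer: 1/2369 ≈ 0.00042212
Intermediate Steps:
A(k, b) = b + 2*k (A(k, b) = (b + k) + k = b + 2*k)
1/((-31 + 78)**2 + z(A(2, 6)*(9 + 7))) = 1/((-31 + 78)**2 + (6 + 2*2)*(9 + 7)) = 1/(47**2 + (6 + 4)*16) = 1/(2209 + 10*16) = 1/(2209 + 160) = 1/2369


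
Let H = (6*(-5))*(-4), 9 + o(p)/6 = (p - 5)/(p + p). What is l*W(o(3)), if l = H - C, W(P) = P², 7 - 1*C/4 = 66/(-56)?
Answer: 273728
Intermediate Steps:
o(p) = -54 + 3*(-5 + p)/p (o(p) = -54 + 6*((p - 5)/(p + p)) = -54 + 6*((-5 + p)/((2*p))) = -54 + 6*((-5 + p)*(1/(2*p))) = -54 + 6*((-5 + p)/(2*p)) = -54 + 3*(-5 + p)/p)
C = 229/7 (C = 28 - 264/(-56) = 28 - 264*(-1)/56 = 28 - 4*(-33/28) = 28 + 33/7 = 229/7 ≈ 32.714)
H = 120 (H = -30*(-4) = 120)
l = 611/7 (l = 120 - 1*229/7 = 120 - 229/7 = 611/7 ≈ 87.286)
l*W(o(3)) = 611*(-51 - 15/3)²/7 = 611*(-51 - 15*⅓)²/7 = 611*(-51 - 5)²/7 = (611/7)*(-56)² = (611/7)*3136 = 273728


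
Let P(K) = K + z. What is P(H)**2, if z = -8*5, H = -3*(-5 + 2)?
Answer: 961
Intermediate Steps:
H = 9 (H = -3*(-3) = 9)
z = -40
P(K) = -40 + K (P(K) = K - 40 = -40 + K)
P(H)**2 = (-40 + 9)**2 = (-31)**2 = 961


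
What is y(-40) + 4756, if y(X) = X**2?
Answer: 6356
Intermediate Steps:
y(-40) + 4756 = (-40)**2 + 4756 = 1600 + 4756 = 6356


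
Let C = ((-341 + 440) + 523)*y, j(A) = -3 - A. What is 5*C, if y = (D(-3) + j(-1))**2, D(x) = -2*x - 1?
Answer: 27990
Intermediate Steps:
D(x) = -1 - 2*x
y = 9 (y = ((-1 - 2*(-3)) + (-3 - 1*(-1)))**2 = ((-1 + 6) + (-3 + 1))**2 = (5 - 2)**2 = 3**2 = 9)
C = 5598 (C = ((-341 + 440) + 523)*9 = (99 + 523)*9 = 622*9 = 5598)
5*C = 5*5598 = 27990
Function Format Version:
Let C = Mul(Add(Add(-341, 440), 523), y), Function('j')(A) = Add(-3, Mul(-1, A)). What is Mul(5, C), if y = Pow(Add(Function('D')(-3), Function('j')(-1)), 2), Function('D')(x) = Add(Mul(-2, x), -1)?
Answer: 27990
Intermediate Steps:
Function('D')(x) = Add(-1, Mul(-2, x))
y = 9 (y = Pow(Add(Add(-1, Mul(-2, -3)), Add(-3, Mul(-1, -1))), 2) = Pow(Add(Add(-1, 6), Add(-3, 1)), 2) = Pow(Add(5, -2), 2) = Pow(3, 2) = 9)
C = 5598 (C = Mul(Add(Add(-341, 440), 523), 9) = Mul(Add(99, 523), 9) = Mul(622, 9) = 5598)
Mul(5, C) = Mul(5, 5598) = 27990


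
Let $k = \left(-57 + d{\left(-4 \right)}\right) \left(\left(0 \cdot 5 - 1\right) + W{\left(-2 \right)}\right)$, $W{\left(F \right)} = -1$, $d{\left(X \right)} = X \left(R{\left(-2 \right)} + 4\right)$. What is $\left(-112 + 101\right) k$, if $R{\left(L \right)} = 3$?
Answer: $-1870$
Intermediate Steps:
$d{\left(X \right)} = 7 X$ ($d{\left(X \right)} = X \left(3 + 4\right) = X 7 = 7 X$)
$k = 170$ ($k = \left(-57 + 7 \left(-4\right)\right) \left(\left(0 \cdot 5 - 1\right) - 1\right) = \left(-57 - 28\right) \left(\left(0 - 1\right) - 1\right) = - 85 \left(-1 - 1\right) = \left(-85\right) \left(-2\right) = 170$)
$\left(-112 + 101\right) k = \left(-112 + 101\right) 170 = \left(-11\right) 170 = -1870$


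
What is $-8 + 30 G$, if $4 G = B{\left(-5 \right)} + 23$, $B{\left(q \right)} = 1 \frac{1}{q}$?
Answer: $163$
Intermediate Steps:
$B{\left(q \right)} = \frac{1}{q}$
$G = \frac{57}{10}$ ($G = \frac{\frac{1}{-5} + 23}{4} = \frac{- \frac{1}{5} + 23}{4} = \frac{1}{4} \cdot \frac{114}{5} = \frac{57}{10} \approx 5.7$)
$-8 + 30 G = -8 + 30 \cdot \frac{57}{10} = -8 + 171 = 163$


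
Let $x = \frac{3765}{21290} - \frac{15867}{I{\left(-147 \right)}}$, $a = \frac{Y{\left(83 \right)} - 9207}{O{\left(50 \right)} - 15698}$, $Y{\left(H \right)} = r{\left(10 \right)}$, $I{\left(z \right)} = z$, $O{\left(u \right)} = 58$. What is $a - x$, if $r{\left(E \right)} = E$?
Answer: $- \frac{10319993479}{95975320} \approx -107.53$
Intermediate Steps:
$Y{\left(H \right)} = 10$
$a = \frac{541}{920}$ ($a = \frac{10 - 9207}{58 - 15698} = - \frac{9197}{-15640} = \left(-9197\right) \left(- \frac{1}{15640}\right) = \frac{541}{920} \approx 0.58804$)
$x = \frac{22557459}{208642}$ ($x = \frac{3765}{21290} - \frac{15867}{-147} = 3765 \cdot \frac{1}{21290} - - \frac{5289}{49} = \frac{753}{4258} + \frac{5289}{49} = \frac{22557459}{208642} \approx 108.12$)
$a - x = \frac{541}{920} - \frac{22557459}{208642} = - \frac{10319993479}{95975320}$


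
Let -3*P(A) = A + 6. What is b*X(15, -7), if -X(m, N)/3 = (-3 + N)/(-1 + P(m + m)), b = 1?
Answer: -30/13 ≈ -2.3077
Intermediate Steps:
P(A) = -2 - A/3 (P(A) = -(A + 6)/3 = -(6 + A)/3 = -2 - A/3)
X(m, N) = -3*(-3 + N)/(-3 - 2*m/3) (X(m, N) = -3*(-3 + N)/(-1 + (-2 - (m + m)/3)) = -3*(-3 + N)/(-1 + (-2 - 2*m/3)) = -3*(-3 + N)/(-3 - 2*m/3))
b*X(15, -7) = 1*(9*(-3 - 7)/(9 + 2*15)) = 1*(9*(-10)/(9 + 30)) = 1*(9*(-10)/39) = 1*(9*(1/39)*(-10)) = 1*(-30/13) = -30/13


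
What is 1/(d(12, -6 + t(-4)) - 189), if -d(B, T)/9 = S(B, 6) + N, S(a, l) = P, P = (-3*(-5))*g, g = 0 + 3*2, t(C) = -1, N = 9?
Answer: -1/1080 ≈ -0.00092593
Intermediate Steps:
g = 6 (g = 0 + 6 = 6)
P = 90 (P = -3*(-5)*6 = 15*6 = 90)
S(a, l) = 90
d(B, T) = -891 (d(B, T) = -9*(90 + 9) = -9*99 = -891)
1/(d(12, -6 + t(-4)) - 189) = 1/(-891 - 189) = 1/(-1080) = -1/1080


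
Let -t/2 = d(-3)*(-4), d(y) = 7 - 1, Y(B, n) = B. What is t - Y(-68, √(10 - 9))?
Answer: 116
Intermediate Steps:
d(y) = 6
t = 48 (t = -12*(-4) = -2*(-24) = 48)
t - Y(-68, √(10 - 9)) = 48 - 1*(-68) = 48 + 68 = 116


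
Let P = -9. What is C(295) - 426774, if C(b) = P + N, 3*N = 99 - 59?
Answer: -1280309/3 ≈ -4.2677e+5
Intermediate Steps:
N = 40/3 (N = (99 - 59)/3 = (⅓)*40 = 40/3 ≈ 13.333)
C(b) = 13/3 (C(b) = -9 + 40/3 = 13/3)
C(295) - 426774 = 13/3 - 426774 = -1280309/3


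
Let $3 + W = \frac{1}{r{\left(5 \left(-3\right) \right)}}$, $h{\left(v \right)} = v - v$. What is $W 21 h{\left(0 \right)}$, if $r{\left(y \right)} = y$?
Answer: $0$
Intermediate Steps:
$h{\left(v \right)} = 0$
$W = - \frac{46}{15}$ ($W = -3 + \frac{1}{5 \left(-3\right)} = -3 + \frac{1}{-15} = -3 - \frac{1}{15} = - \frac{46}{15} \approx -3.0667$)
$W 21 h{\left(0 \right)} = \left(- \frac{46}{15}\right) 21 \cdot 0 = \left(- \frac{322}{5}\right) 0 = 0$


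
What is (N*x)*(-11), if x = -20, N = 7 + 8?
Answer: 3300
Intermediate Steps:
N = 15
(N*x)*(-11) = (15*(-20))*(-11) = -300*(-11) = 3300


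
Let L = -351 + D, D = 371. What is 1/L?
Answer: 1/20 ≈ 0.050000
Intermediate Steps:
L = 20 (L = -351 + 371 = 20)
1/L = 1/20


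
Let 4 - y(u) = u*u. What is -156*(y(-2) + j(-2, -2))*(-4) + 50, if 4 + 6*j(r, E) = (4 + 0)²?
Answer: 1298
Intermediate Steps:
y(u) = 4 - u² (y(u) = 4 - u*u = 4 - u²)
j(r, E) = 2 (j(r, E) = -⅔ + (4 + 0)²/6 = -⅔ + (⅙)*4² = -⅔ + (⅙)*16 = -⅔ + 8/3 = 2)
-156*(y(-2) + j(-2, -2))*(-4) + 50 = -156*((4 - 1*(-2)²) + 2)*(-4) + 50 = -156*((4 - 1*4) + 2)*(-4) + 50 = -156*((4 - 4) + 2)*(-4) + 50 = -156*(0 + 2)*(-4) + 50 = -312*(-4) + 50 = -156*(-8) + 50 = 1248 + 50 = 1298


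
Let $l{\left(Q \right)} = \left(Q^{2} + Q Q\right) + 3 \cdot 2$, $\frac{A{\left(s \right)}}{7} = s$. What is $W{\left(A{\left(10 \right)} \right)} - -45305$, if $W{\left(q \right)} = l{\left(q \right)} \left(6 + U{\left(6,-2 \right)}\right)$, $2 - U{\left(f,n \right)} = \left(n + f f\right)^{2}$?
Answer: $-11211983$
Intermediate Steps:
$A{\left(s \right)} = 7 s$
$l{\left(Q \right)} = 6 + 2 Q^{2}$ ($l{\left(Q \right)} = \left(Q^{2} + Q^{2}\right) + 6 = 2 Q^{2} + 6 = 6 + 2 Q^{2}$)
$U{\left(f,n \right)} = 2 - \left(n + f^{2}\right)^{2}$ ($U{\left(f,n \right)} = 2 - \left(n + f f\right)^{2} = 2 - \left(n + f^{2}\right)^{2}$)
$W{\left(q \right)} = -6888 - 2296 q^{2}$ ($W{\left(q \right)} = \left(6 + 2 q^{2}\right) \left(6 + \left(2 - \left(-2 + 6^{2}\right)^{2}\right)\right) = \left(6 + 2 q^{2}\right) \left(6 + \left(2 - \left(-2 + 36\right)^{2}\right)\right) = \left(6 + 2 q^{2}\right) \left(6 + \left(2 - 34^{2}\right)\right) = \left(6 + 2 q^{2}\right) \left(6 + \left(2 - 1156\right)\right) = \left(6 + 2 q^{2}\right) \left(6 - 1154\right) = \left(6 + 2 q^{2}\right) \left(-1148\right) = -6888 - 2296 q^{2}$)
$W{\left(A{\left(10 \right)} \right)} - -45305 = \left(-6888 - 2296 \left(7 \cdot 10\right)^{2}\right) - -45305 = \left(-6888 - 2296 \cdot 70^{2}\right) + 45305 = \left(-6888 - 11250400\right) + 45305 = -11257288 + 45305 = -11211983$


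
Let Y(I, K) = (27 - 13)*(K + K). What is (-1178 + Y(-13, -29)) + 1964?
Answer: -26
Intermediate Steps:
Y(I, K) = 28*K (Y(I, K) = 14*(2*K) = 28*K)
(-1178 + Y(-13, -29)) + 1964 = (-1178 + 28*(-29)) + 1964 = (-1178 - 812) + 1964 = -1990 + 1964 = -26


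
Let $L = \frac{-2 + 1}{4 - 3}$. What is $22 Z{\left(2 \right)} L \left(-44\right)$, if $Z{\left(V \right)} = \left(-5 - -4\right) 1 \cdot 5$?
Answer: $-4840$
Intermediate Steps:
$L = -1$ ($L = - 1^{-1} = \left(-1\right) 1 = -1$)
$Z{\left(V \right)} = -5$ ($Z{\left(V \right)} = \left(-5 + 4\right) 1 \cdot 5 = \left(-1\right) 1 \cdot 5 = \left(-1\right) 5 = -5$)
$22 Z{\left(2 \right)} L \left(-44\right) = 22 \left(\left(-5\right) \left(-1\right)\right) \left(-44\right) = 22 \cdot 5 \left(-44\right) = 110 \left(-44\right) = -4840$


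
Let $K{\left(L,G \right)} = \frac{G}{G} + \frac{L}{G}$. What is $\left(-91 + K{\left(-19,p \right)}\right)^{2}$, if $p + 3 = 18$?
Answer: $\frac{1874161}{225} \approx 8329.6$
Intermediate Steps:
$p = 15$ ($p = -3 + 18 = 15$)
$K{\left(L,G \right)} = 1 + \frac{L}{G}$
$\left(-91 + K{\left(-19,p \right)}\right)^{2} = \left(-91 + \frac{15 - 19}{15}\right)^{2} = \left(-91 + \frac{1}{15} \left(-4\right)\right)^{2} = \left(-91 - \frac{4}{15}\right)^{2} = \left(- \frac{1369}{15}\right)^{2} = \frac{1874161}{225}$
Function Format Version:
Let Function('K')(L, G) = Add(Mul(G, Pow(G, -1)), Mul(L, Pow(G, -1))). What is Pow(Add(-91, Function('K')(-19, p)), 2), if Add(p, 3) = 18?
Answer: Rational(1874161, 225) ≈ 8329.6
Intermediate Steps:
p = 15 (p = Add(-3, 18) = 15)
Function('K')(L, G) = Add(1, Mul(L, Pow(G, -1)))
Pow(Add(-91, Function('K')(-19, p)), 2) = Pow(Add(-91, Mul(Pow(15, -1), Add(15, -19))), 2) = Pow(Add(-91, Mul(Rational(1, 15), -4)), 2) = Pow(Add(-91, Rational(-4, 15)), 2) = Pow(Rational(-1369, 15), 2) = Rational(1874161, 225)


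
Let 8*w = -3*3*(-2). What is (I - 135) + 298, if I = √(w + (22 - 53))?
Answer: 163 + I*√115/2 ≈ 163.0 + 5.3619*I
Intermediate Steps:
w = 9/4 (w = (-3*3*(-2))/8 = (-9*(-2))/8 = (⅛)*18 = 9/4 ≈ 2.2500)
I = I*√115/2 (I = √(9/4 + (22 - 53)) = √(9/4 - 31) = √(-115/4) = I*√115/2 ≈ 5.3619*I)
(I - 135) + 298 = (I*√115/2 - 135) + 298 = (-135 + I*√115/2) + 298 = 163 + I*√115/2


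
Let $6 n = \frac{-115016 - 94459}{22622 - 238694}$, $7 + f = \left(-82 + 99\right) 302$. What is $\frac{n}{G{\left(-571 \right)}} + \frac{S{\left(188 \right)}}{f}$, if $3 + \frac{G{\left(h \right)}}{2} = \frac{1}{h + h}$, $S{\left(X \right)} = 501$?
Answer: $\frac{59727314107}{843652115664} \approx 0.070796$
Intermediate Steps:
$G{\left(h \right)} = -6 + \frac{1}{h}$ ($G{\left(h \right)} = -6 + \frac{2}{h + h} = -6 + \frac{2}{2 h} = -6 + 2 \frac{1}{2 h} = -6 + \frac{1}{h}$)
$f = 5127$ ($f = -7 + \left(-82 + 99\right) 302 = -7 + 17 \cdot 302 = -7 + 5134 = 5127$)
$n = \frac{23275}{144048}$ ($n = \frac{\left(-115016 - 94459\right) \frac{1}{22622 - 238694}}{6} = \frac{\left(-209475\right) \frac{1}{-216072}}{6} = \frac{\left(-209475\right) \left(- \frac{1}{216072}\right)}{6} = \frac{1}{6} \cdot \frac{23275}{24008} = \frac{23275}{144048} \approx 0.16158$)
$\frac{n}{G{\left(-571 \right)}} + \frac{S{\left(188 \right)}}{f} = \frac{23275}{144048 \left(-6 + \frac{1}{-571}\right)} + \frac{501}{5127} = \frac{23275}{144048 \left(-6 - \frac{1}{571}\right)} + 501 \cdot \frac{1}{5127} = \frac{23275}{144048 \left(- \frac{3427}{571}\right)} + \frac{167}{1709} = \frac{23275}{144048} \left(- \frac{571}{3427}\right) + \frac{167}{1709} = - \frac{13290025}{493652496} + \frac{167}{1709} = \frac{59727314107}{843652115664}$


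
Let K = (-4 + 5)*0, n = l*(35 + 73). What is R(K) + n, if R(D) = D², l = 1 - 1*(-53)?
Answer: 5832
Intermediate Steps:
l = 54 (l = 1 + 53 = 54)
n = 5832 (n = 54*(35 + 73) = 54*108 = 5832)
K = 0 (K = 1*0 = 0)
R(K) + n = 0² + 5832 = 0 + 5832 = 5832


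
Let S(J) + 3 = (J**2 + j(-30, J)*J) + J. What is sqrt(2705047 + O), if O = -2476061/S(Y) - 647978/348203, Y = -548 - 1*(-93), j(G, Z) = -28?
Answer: sqrt(15774031691038400786002762018)/76363355321 ≈ 1644.7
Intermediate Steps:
Y = -455 (Y = -548 + 93 = -455)
S(J) = -3 + J**2 - 27*J (S(J) = -3 + ((J**2 - 28*J) + J) = -3 + (J**2 - 27*J) = -3 + J**2 - 27*J)
O = -1004277979629/76363355321 (O = -2476061/(-3 + (-455)**2 - 27*(-455)) - 647978/348203 = -2476061/(-3 + 207025 + 12285) - 647978*1/348203 = -2476061/219307 - 647978/348203 = -1004277979629/76363355321 ≈ -13.151)
sqrt(2705047 + O) = sqrt(2705047 - 1004277979629/76363355321) = sqrt(206565460943025458/76363355321) = sqrt(15774031691038400786002762018)/76363355321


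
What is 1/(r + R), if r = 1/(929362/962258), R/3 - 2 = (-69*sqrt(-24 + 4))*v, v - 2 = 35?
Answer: 303828419083/50665692069511682609 + 3307591717714998*I*sqrt(5)/253328460347558413045 ≈ 5.9967e-9 + 2.9195e-5*I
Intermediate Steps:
v = 37 (v = 2 + 35 = 37)
R = 6 - 15318*I*sqrt(5) (R = 6 + 3*(-69*sqrt(-24 + 4)*37) = 6 + 3*(-138*I*sqrt(5)*37) = 6 + 3*(-5106*I*sqrt(5)) = 6 - 15318*I*sqrt(5) ≈ 6.0 - 34252.0*I)
r = 481129/464681 (r = 1/(929362*(1/962258)) = 1/(464681/481129) = 481129/464681 ≈ 1.0354)
1/(r + R) = 1/(481129/464681 + (6 - 15318*I*sqrt(5))) = 1/(3269215/464681 - 15318*I*sqrt(5))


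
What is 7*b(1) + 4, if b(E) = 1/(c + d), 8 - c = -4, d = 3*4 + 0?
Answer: 103/24 ≈ 4.2917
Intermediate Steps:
d = 12 (d = 12 + 0 = 12)
c = 12 (c = 8 - 1*(-4) = 8 + 4 = 12)
b(E) = 1/24 (b(E) = 1/(12 + 12) = 1/24)
7*b(1) + 4 = 7*(1/24) + 4 = 7/24 + 4 = 103/24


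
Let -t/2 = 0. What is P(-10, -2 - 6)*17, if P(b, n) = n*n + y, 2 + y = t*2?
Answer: 1054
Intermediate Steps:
t = 0 (t = -2*0 = 0)
y = -2 (y = -2 + 0*2 = -2 + 0 = -2)
P(b, n) = -2 + n² (P(b, n) = n*n - 2 = n² - 2 = -2 + n²)
P(-10, -2 - 6)*17 = (-2 + (-2 - 6)²)*17 = (-2 + (-8)²)*17 = (-2 + 64)*17 = 62*17 = 1054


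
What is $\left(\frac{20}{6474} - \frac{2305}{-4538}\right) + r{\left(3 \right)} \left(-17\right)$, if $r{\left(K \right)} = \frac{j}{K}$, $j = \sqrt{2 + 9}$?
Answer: $\frac{7506665}{14689506} - \frac{17 \sqrt{11}}{3} \approx -18.283$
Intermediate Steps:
$j = \sqrt{11} \approx 3.3166$
$r{\left(K \right)} = \frac{\sqrt{11}}{K}$
$\left(\frac{20}{6474} - \frac{2305}{-4538}\right) + r{\left(3 \right)} \left(-17\right) = \left(\frac{20}{6474} - \frac{2305}{-4538}\right) + \frac{\sqrt{11}}{3} \left(-17\right) = \left(20 \cdot \frac{1}{6474} - - \frac{2305}{4538}\right) + \sqrt{11} \cdot \frac{1}{3} \left(-17\right) = \left(\frac{10}{3237} + \frac{2305}{4538}\right) + \frac{\sqrt{11}}{3} \left(-17\right) = \frac{7506665}{14689506} - \frac{17 \sqrt{11}}{3}$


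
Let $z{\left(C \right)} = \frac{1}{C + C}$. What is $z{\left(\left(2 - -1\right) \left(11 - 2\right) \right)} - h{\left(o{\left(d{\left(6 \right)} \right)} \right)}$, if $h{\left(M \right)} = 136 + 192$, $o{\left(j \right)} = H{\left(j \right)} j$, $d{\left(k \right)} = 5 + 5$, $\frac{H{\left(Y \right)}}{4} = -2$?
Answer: $- \frac{17711}{54} \approx -327.98$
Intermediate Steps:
$H{\left(Y \right)} = -8$ ($H{\left(Y \right)} = 4 \left(-2\right) = -8$)
$z{\left(C \right)} = \frac{1}{2 C}$
$d{\left(k \right)} = 10$
$o{\left(j \right)} = - 8 j$
$h{\left(M \right)} = 328$
$z{\left(\left(2 - -1\right) \left(11 - 2\right) \right)} - h{\left(o{\left(d{\left(6 \right)} \right)} \right)} = \frac{1}{2 \left(2 - -1\right) \left(11 - 2\right)} - 328 = \frac{1}{2 \left(2 + 1\right) 9} - 328 = \frac{1}{2 \cdot 3 \cdot 9} - 328 = \frac{1}{2 \cdot 27} - 328 = \frac{1}{2} \cdot \frac{1}{27} - 328 = \frac{1}{54} - 328 = - \frac{17711}{54}$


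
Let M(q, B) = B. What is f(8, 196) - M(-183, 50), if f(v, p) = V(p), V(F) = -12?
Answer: -62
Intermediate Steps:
f(v, p) = -12
f(8, 196) - M(-183, 50) = -12 - 1*50 = -12 - 50 = -62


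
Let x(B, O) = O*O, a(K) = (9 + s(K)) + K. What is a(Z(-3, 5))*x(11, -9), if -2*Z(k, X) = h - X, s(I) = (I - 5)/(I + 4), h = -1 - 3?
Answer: 37017/34 ≈ 1088.7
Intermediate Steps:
h = -4
s(I) = (-5 + I)/(4 + I)
Z(k, X) = 2 + X/2 (Z(k, X) = -(-4 - X)/2 = 2 + X/2)
a(K) = 9 + K + (-5 + K)/(4 + K) (a(K) = (9 + (-5 + K)/(4 + K)) + K = 9 + K + (-5 + K)/(4 + K))
x(B, O) = O**2
a(Z(-3, 5))*x(11, -9) = ((31 + (2 + (1/2)*5)**2 + 14*(2 + (1/2)*5))/(4 + (2 + (1/2)*5)))*(-9)**2 = ((31 + (2 + 5/2)**2 + 14*(2 + 5/2))/(4 + (2 + 5/2)))*81 = ((31 + (9/2)**2 + 14*(9/2))/(4 + 9/2))*81 = ((31 + 81/4 + 63)/(17/2))*81 = ((2/17)*(457/4))*81 = (457/34)*81 = 37017/34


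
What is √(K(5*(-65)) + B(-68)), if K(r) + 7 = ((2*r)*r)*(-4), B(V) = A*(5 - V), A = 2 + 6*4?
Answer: I*√843109 ≈ 918.21*I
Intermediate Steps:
A = 26 (A = 2 + 24 = 26)
B(V) = 130 - 26*V (B(V) = 26*(5 - V) = 130 - 26*V)
K(r) = -7 - 8*r² (K(r) = -7 + ((2*r)*r)*(-4) = -7 + (2*r²)*(-4) = -7 - 8*r²)
√(K(5*(-65)) + B(-68)) = √((-7 - 8*(5*(-65))²) + (130 - 26*(-68))) = √((-7 - 8*(-325)²) + (130 + 1768)) = √((-7 - 8*105625) + 1898) = √((-7 - 845000) + 1898) = √(-845007 + 1898) = √(-843109) = I*√843109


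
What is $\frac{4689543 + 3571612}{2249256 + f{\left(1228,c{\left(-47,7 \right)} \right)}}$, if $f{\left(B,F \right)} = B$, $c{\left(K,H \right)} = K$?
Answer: $\frac{8261155}{2250484} \approx 3.6708$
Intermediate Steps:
$\frac{4689543 + 3571612}{2249256 + f{\left(1228,c{\left(-47,7 \right)} \right)}} = \frac{4689543 + 3571612}{2249256 + 1228} = \frac{8261155}{2250484}$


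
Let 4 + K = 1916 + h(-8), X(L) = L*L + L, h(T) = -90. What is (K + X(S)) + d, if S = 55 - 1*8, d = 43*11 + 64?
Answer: 4615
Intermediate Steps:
d = 537 (d = 473 + 64 = 537)
S = 47 (S = 55 - 8 = 47)
X(L) = L + L**2 (X(L) = L**2 + L = L + L**2)
K = 1822 (K = -4 + (1916 - 90) = -4 + 1826 = 1822)
(K + X(S)) + d = (1822 + 47*(1 + 47)) + 537 = (1822 + 47*48) + 537 = (1822 + 2256) + 537 = 4078 + 537 = 4615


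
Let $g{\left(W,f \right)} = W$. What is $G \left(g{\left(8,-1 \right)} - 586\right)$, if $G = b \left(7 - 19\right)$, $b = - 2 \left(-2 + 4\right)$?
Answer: $-27744$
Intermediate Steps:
$b = -4$ ($b = \left(-2\right) 2 = -4$)
$G = 48$ ($G = - 4 \left(7 - 19\right) = \left(-4\right) \left(-12\right) = 48$)
$G \left(g{\left(8,-1 \right)} - 586\right) = 48 \left(8 - 586\right) = 48 \left(-578\right) = -27744$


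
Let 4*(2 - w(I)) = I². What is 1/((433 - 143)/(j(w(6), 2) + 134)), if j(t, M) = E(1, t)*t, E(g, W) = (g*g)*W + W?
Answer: ⅘ ≈ 0.80000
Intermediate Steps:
E(g, W) = W + W*g² (E(g, W) = g²*W + W = W*g² + W = W + W*g²)
w(I) = 2 - I²/4
j(t, M) = 2*t² (j(t, M) = (t*(1 + 1²))*t = (t*(1 + 1))*t = (t*2)*t = (2*t)*t = 2*t²)
1/((433 - 143)/(j(w(6), 2) + 134)) = 1/((433 - 143)/(2*(2 - ¼*6²)² + 134)) = 1/(290/(2*(2 - ¼*36)² + 134)) = 1/(290/(2*(2 - 9)² + 134)) = 1/(290/(2*(-7)² + 134)) = 1/(290/(2*49 + 134)) = 1/(290/(98 + 134)) = 1/(290/232) = 1/(290*(1/232)) = 1/(5/4) = ⅘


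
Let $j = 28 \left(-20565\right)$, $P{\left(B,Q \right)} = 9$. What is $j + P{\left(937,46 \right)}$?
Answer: $-575811$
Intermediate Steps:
$j = -575820$
$j + P{\left(937,46 \right)} = -575820 + 9 = -575811$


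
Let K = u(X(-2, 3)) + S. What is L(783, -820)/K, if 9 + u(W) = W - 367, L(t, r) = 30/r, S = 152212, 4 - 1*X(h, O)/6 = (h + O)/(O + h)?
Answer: -1/4150676 ≈ -2.4092e-7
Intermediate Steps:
X(h, O) = 18 (X(h, O) = 24 - 6*(h + O)/(O + h) = 24 - 6*(O + h)/(O + h) = 24 - 6*1 = 24 - 6 = 18)
u(W) = -376 + W (u(W) = -9 + (W - 367) = -9 + (-367 + W) = -376 + W)
K = 151854 (K = (-376 + 18) + 152212 = -358 + 152212 = 151854)
L(783, -820)/K = (30/(-820))/151854 = (30*(-1/820))*(1/151854) = -3/82*1/151854 = -1/4150676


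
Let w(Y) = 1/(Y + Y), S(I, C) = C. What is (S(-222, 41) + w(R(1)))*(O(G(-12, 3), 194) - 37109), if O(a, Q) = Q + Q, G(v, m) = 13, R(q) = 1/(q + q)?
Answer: -1542282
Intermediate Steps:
R(q) = 1/(2*q)
w(Y) = 1/(2*Y)
O(a, Q) = 2*Q
(S(-222, 41) + w(R(1)))*(O(G(-12, 3), 194) - 37109) = (41 + 1/(2*(((½)/1))))*(2*194 - 37109) = (41 + 1/(2*(((½)*1))))*(388 - 37109) = (41 + 1/(2*(½)))*(-36721) = (41 + (½)*2)*(-36721) = (41 + 1)*(-36721) = 42*(-36721) = -1542282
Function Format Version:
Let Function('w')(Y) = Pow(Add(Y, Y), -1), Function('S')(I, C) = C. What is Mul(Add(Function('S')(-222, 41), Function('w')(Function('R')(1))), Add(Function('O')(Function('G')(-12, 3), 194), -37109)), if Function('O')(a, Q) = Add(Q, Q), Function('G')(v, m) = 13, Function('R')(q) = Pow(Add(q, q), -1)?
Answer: -1542282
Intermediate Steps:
Function('R')(q) = Mul(Rational(1, 2), Pow(q, -1)) (Function('R')(q) = Pow(Mul(2, q), -1) = Mul(Rational(1, 2), Pow(q, -1)))
Function('w')(Y) = Mul(Rational(1, 2), Pow(Y, -1)) (Function('w')(Y) = Pow(Mul(2, Y), -1) = Mul(Rational(1, 2), Pow(Y, -1)))
Function('O')(a, Q) = Mul(2, Q)
Mul(Add(Function('S')(-222, 41), Function('w')(Function('R')(1))), Add(Function('O')(Function('G')(-12, 3), 194), -37109)) = Mul(Add(41, Mul(Rational(1, 2), Pow(Mul(Rational(1, 2), Pow(1, -1)), -1))), Add(Mul(2, 194), -37109)) = Mul(Add(41, Mul(Rational(1, 2), Pow(Mul(Rational(1, 2), 1), -1))), Add(388, -37109)) = Mul(Add(41, Mul(Rational(1, 2), Pow(Rational(1, 2), -1))), -36721) = Mul(Add(41, Mul(Rational(1, 2), 2)), -36721) = Mul(Add(41, 1), -36721) = Mul(42, -36721) = -1542282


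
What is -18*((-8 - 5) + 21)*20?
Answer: -2880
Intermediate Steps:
-18*((-8 - 5) + 21)*20 = -18*(-13 + 21)*20 = -18*8*20 = -144*20 = -2880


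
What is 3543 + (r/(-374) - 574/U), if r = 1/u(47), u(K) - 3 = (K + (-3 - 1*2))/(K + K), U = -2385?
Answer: 56889621973/16055820 ≈ 3543.2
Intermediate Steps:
u(K) = 3 + (-5 + K)/(2*K) (u(K) = 3 + (K + (-3 - 1*2))/(K + K) = 3 + (K + (-3 - 2))/((2*K)) = 3 + (K - 5)*(1/(2*K)) = 3 + (-5 + K)*(1/(2*K)) = 3 + (-5 + K)/(2*K))
r = 47/162 (r = 1/((½)*(-5 + 7*47)/47) = 1/((½)*(1/47)*(-5 + 329)) = 1/((½)*(1/47)*324) = 1/(162/47) = 47/162 ≈ 0.29012)
3543 + (r/(-374) - 574/U) = 3543 + ((47/162)/(-374) - 574/(-2385)) = 3543 + ((47/162)*(-1/374) - 574*(-1/2385)) = 3543 + (-47/60588 + 574/2385) = 3543 + 3851713/16055820 = 56889621973/16055820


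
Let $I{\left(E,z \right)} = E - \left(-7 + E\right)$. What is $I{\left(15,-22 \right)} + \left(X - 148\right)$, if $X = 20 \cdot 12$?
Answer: $99$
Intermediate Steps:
$I{\left(E,z \right)} = 7$
$X = 240$
$I{\left(15,-22 \right)} + \left(X - 148\right) = 7 + \left(240 - 148\right) = 7 + 92 = 99$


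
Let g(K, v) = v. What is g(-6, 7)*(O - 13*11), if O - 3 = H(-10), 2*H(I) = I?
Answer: -1015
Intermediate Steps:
H(I) = I/2
O = -2 (O = 3 + (½)*(-10) = 3 - 5 = -2)
g(-6, 7)*(O - 13*11) = 7*(-2 - 13*11) = 7*(-2 - 143) = 7*(-145) = -1015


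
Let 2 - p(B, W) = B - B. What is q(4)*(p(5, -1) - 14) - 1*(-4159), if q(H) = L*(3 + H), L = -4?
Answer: 4495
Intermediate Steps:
p(B, W) = 2 (p(B, W) = 2 - (B - B) = 2 - 1*0 = 2 + 0 = 2)
q(H) = -12 - 4*H (q(H) = -4*(3 + H) = -12 - 4*H)
q(4)*(p(5, -1) - 14) - 1*(-4159) = (-12 - 4*4)*(2 - 14) - 1*(-4159) = (-12 - 16)*(-12) + 4159 = -28*(-12) + 4159 = 336 + 4159 = 4495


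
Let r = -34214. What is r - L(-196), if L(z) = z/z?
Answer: -34215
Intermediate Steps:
L(z) = 1
r - L(-196) = -34214 - 1*1 = -34214 - 1 = -34215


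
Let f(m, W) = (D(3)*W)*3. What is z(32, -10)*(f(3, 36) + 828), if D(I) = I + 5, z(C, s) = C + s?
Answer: 37224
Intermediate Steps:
D(I) = 5 + I
f(m, W) = 24*W (f(m, W) = ((5 + 3)*W)*3 = (8*W)*3 = 24*W)
z(32, -10)*(f(3, 36) + 828) = (32 - 10)*(24*36 + 828) = 22*(864 + 828) = 22*1692 = 37224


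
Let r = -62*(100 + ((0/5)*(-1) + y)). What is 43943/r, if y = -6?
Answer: -43943/5828 ≈ -7.5400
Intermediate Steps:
r = -5828 (r = -62*(100 + ((0/5)*(-1) - 6)) = -62*(100 + ((0*(⅕))*(-1) - 6)) = -62*(100 + (0*(-1) - 6)) = -62*(100 + (0 - 6)) = -62*(100 - 6) = -62*94 = -5828)
43943/r = 43943/(-5828) = 43943*(-1/5828) = -43943/5828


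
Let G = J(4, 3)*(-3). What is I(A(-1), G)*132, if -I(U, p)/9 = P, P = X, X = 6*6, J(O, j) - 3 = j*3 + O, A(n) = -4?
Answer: -42768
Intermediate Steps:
J(O, j) = 3 + O + 3*j (J(O, j) = 3 + (j*3 + O) = 3 + (3*j + O) = 3 + (O + 3*j) = 3 + O + 3*j)
X = 36
P = 36
G = -48 (G = (3 + 4 + 3*3)*(-3) = (3 + 4 + 9)*(-3) = 16*(-3) = -48)
I(U, p) = -324 (I(U, p) = -9*36 = -324)
I(A(-1), G)*132 = -324*132 = -42768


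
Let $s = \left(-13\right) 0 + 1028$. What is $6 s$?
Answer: $6168$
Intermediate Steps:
$s = 1028$ ($s = 0 + 1028 = 1028$)
$6 s = 6 \cdot 1028 = 6168$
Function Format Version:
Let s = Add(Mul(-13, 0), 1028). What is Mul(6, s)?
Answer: 6168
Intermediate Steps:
s = 1028 (s = Add(0, 1028) = 1028)
Mul(6, s) = Mul(6, 1028) = 6168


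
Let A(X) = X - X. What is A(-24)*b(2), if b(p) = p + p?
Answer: 0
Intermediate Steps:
A(X) = 0
b(p) = 2*p
A(-24)*b(2) = 0*(2*2) = 0*4 = 0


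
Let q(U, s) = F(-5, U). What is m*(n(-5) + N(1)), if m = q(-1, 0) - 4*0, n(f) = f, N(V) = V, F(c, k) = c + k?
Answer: 24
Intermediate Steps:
q(U, s) = -5 + U
m = -6 (m = (-5 - 1) - 4*0 = -6 + 0 = -6)
m*(n(-5) + N(1)) = -6*(-5 + 1) = -6*(-4) = 24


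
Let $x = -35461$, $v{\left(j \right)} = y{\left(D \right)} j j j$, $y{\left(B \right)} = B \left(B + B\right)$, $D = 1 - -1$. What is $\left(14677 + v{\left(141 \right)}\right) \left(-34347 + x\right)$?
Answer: $-1566522584560$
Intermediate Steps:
$D = 2$ ($D = 1 + 1 = 2$)
$y{\left(B \right)} = 2 B^{2}$ ($y{\left(B \right)} = B 2 B = 2 B^{2}$)
$v{\left(j \right)} = 8 j^{3}$ ($v{\left(j \right)} = 2 \cdot 2^{2} j j j = 2 \cdot 4 j j^{2} = 8 j j^{2} = 8 j^{3}$)
$\left(14677 + v{\left(141 \right)}\right) \left(-34347 + x\right) = \left(14677 + 8 \cdot 141^{3}\right) \left(-34347 - 35461\right) = \left(14677 + 8 \cdot 2803221\right) \left(-69808\right) = \left(14677 + 22425768\right) \left(-69808\right) = 22440445 \left(-69808\right) = -1566522584560$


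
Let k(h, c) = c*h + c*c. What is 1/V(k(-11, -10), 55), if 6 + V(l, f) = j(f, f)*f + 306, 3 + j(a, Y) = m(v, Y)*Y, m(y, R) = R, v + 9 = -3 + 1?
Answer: 1/166510 ≈ 6.0056e-6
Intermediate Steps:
v = -11 (v = -9 + (-3 + 1) = -9 - 2 = -11)
j(a, Y) = -3 + Y**2 (j(a, Y) = -3 + Y*Y = -3 + Y**2)
k(h, c) = c**2 + c*h (k(h, c) = c*h + c**2 = c**2 + c*h)
V(l, f) = 300 + f*(-3 + f**2) (V(l, f) = -6 + ((-3 + f**2)*f + 306) = -6 + (f*(-3 + f**2) + 306) = -6 + (306 + f*(-3 + f**2)) = 300 + f*(-3 + f**2))
1/V(k(-11, -10), 55) = 1/(300 + 55*(-3 + 55**2)) = 1/(300 + 55*(-3 + 3025)) = 1/(300 + 55*3022) = 1/(300 + 166210) = 1/166510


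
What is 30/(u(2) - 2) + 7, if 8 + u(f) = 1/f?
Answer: 73/19 ≈ 3.8421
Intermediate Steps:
u(f) = -8 + 1/f
30/(u(2) - 2) + 7 = 30/((-8 + 1/2) - 2) + 7 = 30/((-8 + ½) - 2) + 7 = 30/(-15/2 - 2) + 7 = 30/(-19/2) + 7 = -2/19*30 + 7 = -60/19 + 7 = 73/19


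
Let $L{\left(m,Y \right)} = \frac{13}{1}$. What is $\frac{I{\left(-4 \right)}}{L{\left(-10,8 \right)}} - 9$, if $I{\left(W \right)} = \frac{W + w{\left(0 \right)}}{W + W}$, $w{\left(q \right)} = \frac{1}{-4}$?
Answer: $- \frac{3727}{416} \approx -8.9591$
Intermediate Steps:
$w{\left(q \right)} = - \frac{1}{4}$
$I{\left(W \right)} = \frac{- \frac{1}{4} + W}{2 W}$ ($I{\left(W \right)} = \frac{W - \frac{1}{4}}{W + W} = \frac{- \frac{1}{4} + W}{2 W}$)
$L{\left(m,Y \right)} = 13$ ($L{\left(m,Y \right)} = 13 \cdot 1 = 13$)
$\frac{I{\left(-4 \right)}}{L{\left(-10,8 \right)}} - 9 = \frac{\frac{1}{8} \frac{1}{-4} \left(-1 + 4 \left(-4\right)\right)}{13} - 9 = \frac{\frac{1}{8} \left(- \frac{1}{4}\right) \left(-1 - 16\right)}{13} - 9 = \frac{\frac{1}{8} \left(- \frac{1}{4}\right) \left(-17\right)}{13} - 9 = \frac{1}{13} \cdot \frac{17}{32} - 9 = \frac{17}{416} - 9 = - \frac{3727}{416}$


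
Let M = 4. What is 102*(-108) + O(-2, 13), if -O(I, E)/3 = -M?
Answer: -11004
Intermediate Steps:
O(I, E) = 12 (O(I, E) = -(-3)*4 = -3*(-4) = 12)
102*(-108) + O(-2, 13) = 102*(-108) + 12 = -11016 + 12 = -11004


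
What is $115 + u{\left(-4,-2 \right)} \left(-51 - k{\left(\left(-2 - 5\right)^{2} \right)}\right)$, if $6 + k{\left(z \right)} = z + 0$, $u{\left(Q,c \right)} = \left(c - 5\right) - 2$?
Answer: $961$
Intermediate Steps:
$u{\left(Q,c \right)} = -7 + c$ ($u{\left(Q,c \right)} = \left(-5 + c\right) - 2 = -7 + c$)
$k{\left(z \right)} = -6 + z$ ($k{\left(z \right)} = -6 + \left(z + 0\right) = -6 + z$)
$115 + u{\left(-4,-2 \right)} \left(-51 - k{\left(\left(-2 - 5\right)^{2} \right)}\right) = 115 + \left(-7 - 2\right) \left(-51 - \left(-6 + \left(-2 - 5\right)^{2}\right)\right) = 115 - 9 \left(-51 - \left(-6 + \left(-7\right)^{2}\right)\right) = 115 - 9 \left(-51 - \left(-6 + 49\right)\right) = 115 - 9 \left(-51 - 43\right) = 115 - -846 = 115 + 846 = 961$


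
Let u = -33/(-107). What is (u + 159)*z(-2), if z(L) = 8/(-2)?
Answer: -68184/107 ≈ -637.23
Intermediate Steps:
u = 33/107 (u = -33*(-1/107) = 33/107 ≈ 0.30841)
z(L) = -4 (z(L) = 8*(-1/2) = -4)
(u + 159)*z(-2) = (33/107 + 159)*(-4) = (17046/107)*(-4) = -68184/107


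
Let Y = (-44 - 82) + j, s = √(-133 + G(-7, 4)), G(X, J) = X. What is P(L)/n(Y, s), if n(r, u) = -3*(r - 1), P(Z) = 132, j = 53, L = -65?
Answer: 22/37 ≈ 0.59459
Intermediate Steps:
s = 2*I*√35 (s = √(-133 - 7) = √(-140) = 2*I*√35 ≈ 11.832*I)
Y = -73 (Y = (-44 - 82) + 53 = -126 + 53 = -73)
n(r, u) = 3 - 3*r (n(r, u) = -3*(-1 + r) = 3 - 3*r)
P(L)/n(Y, s) = 132/(3 - 3*(-73)) = 132/(3 + 219) = 132/222 = 132*(1/222) = 22/37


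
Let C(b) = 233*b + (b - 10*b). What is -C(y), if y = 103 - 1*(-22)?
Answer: -28000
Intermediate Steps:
y = 125 (y = 103 + 22 = 125)
C(b) = 224*b (C(b) = 233*b + (b - 10*b) = 233*b - 9*b = 224*b)
-C(y) = -224*125 = -1*28000 = -28000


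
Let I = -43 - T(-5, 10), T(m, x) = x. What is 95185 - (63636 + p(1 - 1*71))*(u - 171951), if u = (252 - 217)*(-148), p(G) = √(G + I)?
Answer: 11272003501 + 177131*I*√123 ≈ 1.1272e+10 + 1.9645e+6*I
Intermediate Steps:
I = -53 (I = -43 - 1*10 = -43 - 10 = -53)
p(G) = √(-53 + G) (p(G) = √(G - 53) = √(-53 + G))
u = -5180 (u = 35*(-148) = -5180)
95185 - (63636 + p(1 - 1*71))*(u - 171951) = 95185 - (63636 + √(-53 + (1 - 1*71)))*(-5180 - 171951) = 95185 - (63636 + √(-53 + (1 - 71)))*(-177131) = 95185 - (63636 + √(-53 - 70))*(-177131) = 95185 - (63636 + √(-123))*(-177131) = 95185 - (63636 + I*√123)*(-177131) = 95185 - (-11271908316 - 177131*I*√123) = 95185 + (11271908316 + 177131*I*√123) = 11272003501 + 177131*I*√123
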